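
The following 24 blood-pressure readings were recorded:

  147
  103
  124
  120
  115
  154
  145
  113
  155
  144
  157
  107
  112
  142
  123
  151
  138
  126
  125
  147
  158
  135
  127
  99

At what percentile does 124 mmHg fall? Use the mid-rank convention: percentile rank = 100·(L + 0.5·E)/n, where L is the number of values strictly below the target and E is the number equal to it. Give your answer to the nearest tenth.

35.4

Sorted: 99, 103, 107, 112, 113, 115, 120, 123, 124, 125, 126, 127, 135, 138, 142, 144, 145, 147, 147, 151, 154, 155, 157, 158.
Count below 124: L = 8; count equal: E = 1; n = 24.
Percentile rank = 100·(8 + 0.5·1)/24 = 100·8.5/24 = 35.42.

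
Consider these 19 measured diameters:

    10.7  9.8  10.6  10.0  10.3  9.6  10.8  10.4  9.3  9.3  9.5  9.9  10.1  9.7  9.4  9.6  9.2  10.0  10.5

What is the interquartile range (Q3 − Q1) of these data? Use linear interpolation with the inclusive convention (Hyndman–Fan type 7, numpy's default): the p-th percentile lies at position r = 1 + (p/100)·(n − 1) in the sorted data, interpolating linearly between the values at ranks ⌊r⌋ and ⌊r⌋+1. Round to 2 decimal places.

Sorted: 9.2, 9.3, 9.3, 9.4, 9.5, 9.6, 9.6, 9.7, 9.8, 9.9, 10.0, 10.0, 10.1, 10.3, 10.4, 10.5, 10.6, 10.7, 10.8.
n = 19.
P25: r = 5.5; ranks 5–6 are 9.5, 9.6; interpolating gives 9.55.
P75: r = 14.5; ranks 14–15 are 10.3, 10.4; interpolating gives 10.35.
Difference: 10.35 − 9.55 = 0.8.

0.80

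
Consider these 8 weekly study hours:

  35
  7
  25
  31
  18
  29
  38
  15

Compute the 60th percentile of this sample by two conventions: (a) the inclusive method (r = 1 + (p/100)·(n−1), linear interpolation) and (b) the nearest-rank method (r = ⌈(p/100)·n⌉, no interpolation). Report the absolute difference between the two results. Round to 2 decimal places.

Sorted: 7, 15, 18, 25, 29, 31, 35, 38.
n = 8.
(a) r = 5.2; between ranks 5 (29) and 6 (31): 29.4.
(b) the nearest-rank method: rank 5 → 29.
|29.4 − 29| = 0.4.

0.40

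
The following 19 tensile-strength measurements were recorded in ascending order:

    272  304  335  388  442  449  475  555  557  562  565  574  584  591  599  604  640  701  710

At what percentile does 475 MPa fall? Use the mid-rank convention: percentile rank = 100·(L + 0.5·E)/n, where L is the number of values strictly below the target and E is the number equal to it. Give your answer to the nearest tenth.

34.2

Count below 475: L = 6; count equal: E = 1; n = 19.
Percentile rank = 100·(6 + 0.5·1)/19 = 100·6.5/19 = 34.21.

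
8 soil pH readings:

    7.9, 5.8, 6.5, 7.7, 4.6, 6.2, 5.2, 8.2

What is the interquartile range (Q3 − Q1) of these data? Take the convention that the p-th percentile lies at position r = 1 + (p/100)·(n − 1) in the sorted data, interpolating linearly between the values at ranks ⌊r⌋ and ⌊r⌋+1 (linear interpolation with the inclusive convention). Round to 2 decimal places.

2.10

Sorted: 4.6, 5.2, 5.8, 6.2, 6.5, 7.7, 7.9, 8.2.
n = 8.
P25: r = 2.75; ranks 2–3 are 5.2, 5.8; interpolating gives 5.65.
P75: r = 6.25; ranks 6–7 are 7.7, 7.9; interpolating gives 7.75.
Difference: 7.75 − 5.65 = 2.1.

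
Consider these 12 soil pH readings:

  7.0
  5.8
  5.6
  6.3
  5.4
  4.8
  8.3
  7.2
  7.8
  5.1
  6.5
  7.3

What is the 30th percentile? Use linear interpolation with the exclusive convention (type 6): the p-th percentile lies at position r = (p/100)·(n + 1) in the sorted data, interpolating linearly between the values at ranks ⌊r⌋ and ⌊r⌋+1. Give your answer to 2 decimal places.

Sorted: 4.8, 5.1, 5.4, 5.6, 5.8, 6.3, 6.5, 7.0, 7.2, 7.3, 7.8, 8.3.
n = 12.
r = (30/100)·(12 + 1) = 3.9.
Rank 3 is 5.4 and rank 4 is 5.6.
Interpolate: 5.4 + 0.9·(5.6 − 5.4) = 5.4 + 0.9·0.2 = 5.58.

5.58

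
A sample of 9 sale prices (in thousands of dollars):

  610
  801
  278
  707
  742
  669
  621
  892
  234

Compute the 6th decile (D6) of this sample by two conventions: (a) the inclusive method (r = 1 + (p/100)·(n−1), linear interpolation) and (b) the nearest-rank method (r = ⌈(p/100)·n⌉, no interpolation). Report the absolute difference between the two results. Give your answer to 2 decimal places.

Sorted: 234, 278, 610, 621, 669, 707, 742, 801, 892.
n = 9.
(a) r = 5.8; between ranks 5 (669) and 6 (707): 699.4.
(b) the nearest-rank method: rank 6 → 707.
|699.4 − 707| = 7.6.

7.60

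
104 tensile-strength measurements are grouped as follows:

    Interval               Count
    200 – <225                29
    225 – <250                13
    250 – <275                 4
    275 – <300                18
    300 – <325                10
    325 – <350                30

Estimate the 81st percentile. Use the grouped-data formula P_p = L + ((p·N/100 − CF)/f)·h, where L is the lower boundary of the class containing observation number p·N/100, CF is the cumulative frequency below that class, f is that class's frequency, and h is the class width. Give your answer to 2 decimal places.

N = 104; target position k = 81/100 · 104 = 84.24.
Cumulative frequencies: 29, 42, 46, 64, 74, 104.
Observation 84.24 falls in the class 325 – <350.
L = 325, CF = 74, f = 30, h = 25.
P81 = 325 + ((84.24 − 74)/30)·25 = 325 + 8.53333 = 333.533.

333.53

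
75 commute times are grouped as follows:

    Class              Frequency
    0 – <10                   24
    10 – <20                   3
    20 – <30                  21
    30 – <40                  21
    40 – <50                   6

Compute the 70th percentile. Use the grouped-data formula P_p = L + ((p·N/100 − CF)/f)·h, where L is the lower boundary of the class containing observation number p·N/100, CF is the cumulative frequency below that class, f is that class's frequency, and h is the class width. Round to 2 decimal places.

32.14

N = 75; target position k = 70/100 · 75 = 52.5.
Cumulative frequencies: 24, 27, 48, 69, 75.
Observation 52.5 falls in the class 30 – <40.
L = 30, CF = 48, f = 21, h = 10.
P70 = 30 + ((52.5 − 48)/21)·10 = 30 + 2.14286 = 32.1429.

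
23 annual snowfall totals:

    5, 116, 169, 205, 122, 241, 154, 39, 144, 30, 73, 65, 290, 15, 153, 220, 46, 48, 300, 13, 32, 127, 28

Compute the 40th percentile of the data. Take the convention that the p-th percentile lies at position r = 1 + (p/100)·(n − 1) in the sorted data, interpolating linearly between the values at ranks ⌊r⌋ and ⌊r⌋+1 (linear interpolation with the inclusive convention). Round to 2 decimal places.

Sorted: 5, 13, 15, 28, 30, 32, 39, 46, 48, 65, 73, 116, 122, 127, 144, 153, 154, 169, 205, 220, 241, 290, 300.
n = 23.
r = 1 + (40/100)·(23 − 1) = 1 + 8.8 = 9.8.
Rank 9 is 48 and rank 10 is 65.
Interpolate: 48 + 0.8·(65 − 48) = 48 + 0.8·17 = 61.6.

61.60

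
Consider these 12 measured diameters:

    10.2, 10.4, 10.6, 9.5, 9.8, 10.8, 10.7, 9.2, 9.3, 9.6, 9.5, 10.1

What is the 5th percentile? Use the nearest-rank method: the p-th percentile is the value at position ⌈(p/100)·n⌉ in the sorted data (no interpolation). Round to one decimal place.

Sorted: 9.2, 9.3, 9.5, 9.5, 9.6, 9.8, 10.1, 10.2, 10.4, 10.6, 10.7, 10.8.
n = 12.
Position = ⌈5/100 · 12⌉ = ⌈0.6⌉ = 1.
The value at rank 1 is 9.2.

9.2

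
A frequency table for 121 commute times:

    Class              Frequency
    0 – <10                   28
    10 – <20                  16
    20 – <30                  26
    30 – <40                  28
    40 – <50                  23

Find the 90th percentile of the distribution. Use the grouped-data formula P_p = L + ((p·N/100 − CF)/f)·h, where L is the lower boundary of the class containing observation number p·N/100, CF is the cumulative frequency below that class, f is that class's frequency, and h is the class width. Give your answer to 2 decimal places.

44.74

N = 121; target position k = 90/100 · 121 = 108.9.
Cumulative frequencies: 28, 44, 70, 98, 121.
Observation 108.9 falls in the class 40 – <50.
L = 40, CF = 98, f = 23, h = 10.
P90 = 40 + ((108.9 − 98)/23)·10 = 40 + 4.73913 = 44.7391.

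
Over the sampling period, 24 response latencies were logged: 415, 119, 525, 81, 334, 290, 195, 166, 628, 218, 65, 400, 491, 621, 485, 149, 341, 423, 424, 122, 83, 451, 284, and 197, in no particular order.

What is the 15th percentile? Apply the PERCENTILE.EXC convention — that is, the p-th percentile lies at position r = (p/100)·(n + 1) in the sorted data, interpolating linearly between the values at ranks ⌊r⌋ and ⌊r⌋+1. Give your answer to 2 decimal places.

110.00

Sorted: 65, 81, 83, 119, 122, 149, 166, 195, 197, 218, 284, 290, 334, 341, 400, 415, 423, 424, 451, 485, 491, 525, 621, 628.
n = 24.
r = (15/100)·(24 + 1) = 3.75.
Rank 3 is 83 and rank 4 is 119.
Interpolate: 83 + 0.75·(119 − 83) = 83 + 0.75·36 = 110.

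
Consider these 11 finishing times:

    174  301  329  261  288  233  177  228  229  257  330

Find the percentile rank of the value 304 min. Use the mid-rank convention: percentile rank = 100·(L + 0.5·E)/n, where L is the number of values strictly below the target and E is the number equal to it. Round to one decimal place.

Sorted: 174, 177, 228, 229, 233, 257, 261, 288, 301, 329, 330.
Count below 304: L = 9; count equal: E = 0; n = 11.
Percentile rank = 100·(9 + 0.5·0)/11 = 100·9/11 = 81.82.

81.8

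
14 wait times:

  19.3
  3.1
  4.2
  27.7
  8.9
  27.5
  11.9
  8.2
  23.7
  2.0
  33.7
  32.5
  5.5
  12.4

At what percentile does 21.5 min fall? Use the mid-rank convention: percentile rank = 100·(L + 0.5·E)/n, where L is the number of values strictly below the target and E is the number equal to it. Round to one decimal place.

Sorted: 2.0, 3.1, 4.2, 5.5, 8.2, 8.9, 11.9, 12.4, 19.3, 23.7, 27.5, 27.7, 32.5, 33.7.
Count below 21.5: L = 9; count equal: E = 0; n = 14.
Percentile rank = 100·(9 + 0.5·0)/14 = 100·9/14 = 64.29.

64.3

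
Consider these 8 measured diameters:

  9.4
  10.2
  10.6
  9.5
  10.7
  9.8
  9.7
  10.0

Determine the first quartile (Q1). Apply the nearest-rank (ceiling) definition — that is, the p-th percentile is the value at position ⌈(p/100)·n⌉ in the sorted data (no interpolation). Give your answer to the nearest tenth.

Sorted: 9.4, 9.5, 9.7, 9.8, 10.0, 10.2, 10.6, 10.7.
n = 8.
Position = ⌈25/100 · 8⌉ = ⌈2⌉ = 2.
The value at rank 2 is 9.5.

9.5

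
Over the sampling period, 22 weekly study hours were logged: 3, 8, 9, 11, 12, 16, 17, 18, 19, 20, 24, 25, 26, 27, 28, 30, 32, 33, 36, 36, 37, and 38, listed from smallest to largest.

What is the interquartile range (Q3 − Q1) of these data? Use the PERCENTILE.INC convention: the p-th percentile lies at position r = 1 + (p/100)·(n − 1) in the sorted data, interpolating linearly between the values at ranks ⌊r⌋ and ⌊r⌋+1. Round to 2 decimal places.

15.25

n = 22.
P25: r = 6.25; ranks 6–7 are 16, 17; interpolating gives 16.25.
P75: r = 16.75; ranks 16–17 are 30, 32; interpolating gives 31.5.
Difference: 31.5 − 16.25 = 15.25.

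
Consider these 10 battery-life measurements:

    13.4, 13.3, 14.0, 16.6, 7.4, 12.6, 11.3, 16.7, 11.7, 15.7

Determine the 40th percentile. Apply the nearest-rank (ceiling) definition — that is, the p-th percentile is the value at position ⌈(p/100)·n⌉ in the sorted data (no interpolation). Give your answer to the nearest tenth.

12.6

Sorted: 7.4, 11.3, 11.7, 12.6, 13.3, 13.4, 14.0, 15.7, 16.6, 16.7.
n = 10.
Position = ⌈40/100 · 10⌉ = ⌈4⌉ = 4.
The value at rank 4 is 12.6.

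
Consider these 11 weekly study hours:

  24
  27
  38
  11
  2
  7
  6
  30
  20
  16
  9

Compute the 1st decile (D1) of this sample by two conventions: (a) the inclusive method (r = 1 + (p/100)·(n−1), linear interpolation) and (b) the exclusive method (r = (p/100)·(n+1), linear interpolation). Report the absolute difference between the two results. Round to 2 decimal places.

3.20

Sorted: 2, 6, 7, 9, 11, 16, 20, 24, 27, 30, 38.
n = 11.
(a) r = 2 → value at rank 2 = 6.
(b) r = 1.2; between ranks 1 (2) and 2 (6): 2.8.
|6 − 2.8| = 3.2.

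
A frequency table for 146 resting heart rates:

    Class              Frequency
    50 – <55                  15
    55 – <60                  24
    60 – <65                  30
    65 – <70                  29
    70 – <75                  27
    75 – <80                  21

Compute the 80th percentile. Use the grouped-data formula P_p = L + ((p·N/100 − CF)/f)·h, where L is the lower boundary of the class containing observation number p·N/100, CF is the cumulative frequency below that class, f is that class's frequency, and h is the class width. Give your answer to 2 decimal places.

73.48

N = 146; target position k = 80/100 · 146 = 116.8.
Cumulative frequencies: 15, 39, 69, 98, 125, 146.
Observation 116.8 falls in the class 70 – <75.
L = 70, CF = 98, f = 27, h = 5.
P80 = 70 + ((116.8 − 98)/27)·5 = 70 + 3.48148 = 73.4815.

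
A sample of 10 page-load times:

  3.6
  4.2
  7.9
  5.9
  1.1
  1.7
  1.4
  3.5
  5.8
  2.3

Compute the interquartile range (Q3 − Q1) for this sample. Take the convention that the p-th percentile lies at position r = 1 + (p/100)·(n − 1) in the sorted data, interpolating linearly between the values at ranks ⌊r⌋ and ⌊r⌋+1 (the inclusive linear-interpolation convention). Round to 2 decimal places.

3.55

Sorted: 1.1, 1.4, 1.7, 2.3, 3.5, 3.6, 4.2, 5.8, 5.9, 7.9.
n = 10.
P25: r = 3.25; ranks 3–4 are 1.7, 2.3; interpolating gives 1.85.
P75: r = 7.75; ranks 7–8 are 4.2, 5.8; interpolating gives 5.4.
Difference: 5.4 − 1.85 = 3.55.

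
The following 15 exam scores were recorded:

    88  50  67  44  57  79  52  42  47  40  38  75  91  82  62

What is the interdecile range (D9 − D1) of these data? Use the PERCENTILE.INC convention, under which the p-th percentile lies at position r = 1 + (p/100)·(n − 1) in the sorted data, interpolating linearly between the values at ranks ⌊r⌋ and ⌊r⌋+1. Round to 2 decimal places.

44.80

Sorted: 38, 40, 42, 44, 47, 50, 52, 57, 62, 67, 75, 79, 82, 88, 91.
n = 15.
P10: r = 2.4; ranks 2–3 are 40, 42; interpolating gives 40.8.
P90: r = 13.6; ranks 13–14 are 82, 88; interpolating gives 85.6.
Difference: 85.6 − 40.8 = 44.8.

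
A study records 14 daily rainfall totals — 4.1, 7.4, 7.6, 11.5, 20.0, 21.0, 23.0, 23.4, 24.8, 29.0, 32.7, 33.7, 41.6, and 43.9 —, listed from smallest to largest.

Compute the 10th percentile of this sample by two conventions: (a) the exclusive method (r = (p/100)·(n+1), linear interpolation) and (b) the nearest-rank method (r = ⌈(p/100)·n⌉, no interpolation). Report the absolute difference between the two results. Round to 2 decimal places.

1.65

n = 14.
(a) r = 1.5; between ranks 1 (4.1) and 2 (7.4): 5.75.
(b) the nearest-rank method: rank 2 → 7.4.
|5.75 − 7.4| = 1.65.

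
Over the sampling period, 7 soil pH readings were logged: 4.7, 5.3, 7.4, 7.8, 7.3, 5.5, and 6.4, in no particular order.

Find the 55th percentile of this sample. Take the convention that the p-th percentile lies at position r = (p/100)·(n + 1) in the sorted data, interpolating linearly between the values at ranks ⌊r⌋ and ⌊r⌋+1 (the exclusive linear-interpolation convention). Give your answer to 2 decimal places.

6.76

Sorted: 4.7, 5.3, 5.5, 6.4, 7.3, 7.4, 7.8.
n = 7.
r = (55/100)·(7 + 1) = 4.4.
Rank 4 is 6.4 and rank 5 is 7.3.
Interpolate: 6.4 + 0.4·(7.3 − 6.4) = 6.4 + 0.4·0.9 = 6.76.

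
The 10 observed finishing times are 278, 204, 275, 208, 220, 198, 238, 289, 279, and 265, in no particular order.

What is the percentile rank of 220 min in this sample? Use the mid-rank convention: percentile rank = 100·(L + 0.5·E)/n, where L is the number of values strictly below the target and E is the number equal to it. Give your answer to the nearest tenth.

Sorted: 198, 204, 208, 220, 238, 265, 275, 278, 279, 289.
Count below 220: L = 3; count equal: E = 1; n = 10.
Percentile rank = 100·(3 + 0.5·1)/10 = 100·3.5/10 = 35.

35.0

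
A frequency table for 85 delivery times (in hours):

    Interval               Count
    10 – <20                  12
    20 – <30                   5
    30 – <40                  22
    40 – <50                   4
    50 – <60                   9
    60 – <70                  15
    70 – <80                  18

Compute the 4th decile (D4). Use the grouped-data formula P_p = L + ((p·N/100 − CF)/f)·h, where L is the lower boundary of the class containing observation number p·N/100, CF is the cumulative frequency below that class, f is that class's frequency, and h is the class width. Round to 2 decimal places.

N = 85; target position k = 40/100 · 85 = 34.
Cumulative frequencies: 12, 17, 39, 43, 52, 67, 85.
Observation 34 falls in the class 30 – <40.
L = 30, CF = 17, f = 22, h = 10.
P40 = 30 + ((34 − 17)/22)·10 = 30 + 7.72727 = 37.7273.

37.73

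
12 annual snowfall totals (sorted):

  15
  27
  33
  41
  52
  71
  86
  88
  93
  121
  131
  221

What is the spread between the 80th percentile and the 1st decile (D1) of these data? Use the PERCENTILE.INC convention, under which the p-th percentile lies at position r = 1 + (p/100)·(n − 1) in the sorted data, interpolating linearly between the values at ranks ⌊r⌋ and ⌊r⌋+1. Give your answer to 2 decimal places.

n = 12.
P10: r = 2.1; ranks 2–3 are 27, 33; interpolating gives 27.6.
P80: r = 9.8; ranks 9–10 are 93, 121; interpolating gives 115.4.
Difference: 115.4 − 27.6 = 87.8.

87.80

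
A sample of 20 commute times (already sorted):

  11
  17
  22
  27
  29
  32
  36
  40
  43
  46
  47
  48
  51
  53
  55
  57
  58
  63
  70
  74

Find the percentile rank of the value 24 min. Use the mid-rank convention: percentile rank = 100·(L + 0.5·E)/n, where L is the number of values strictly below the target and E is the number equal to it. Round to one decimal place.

Count below 24: L = 3; count equal: E = 0; n = 20.
Percentile rank = 100·(3 + 0.5·0)/20 = 100·3/20 = 15.

15.0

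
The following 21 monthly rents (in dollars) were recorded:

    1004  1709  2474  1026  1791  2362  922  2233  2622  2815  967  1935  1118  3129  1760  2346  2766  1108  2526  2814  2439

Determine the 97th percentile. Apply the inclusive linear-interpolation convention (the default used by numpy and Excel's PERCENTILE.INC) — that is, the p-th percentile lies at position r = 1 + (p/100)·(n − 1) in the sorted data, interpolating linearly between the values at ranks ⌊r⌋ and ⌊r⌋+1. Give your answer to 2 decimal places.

2940.60

Sorted: 922, 967, 1004, 1026, 1108, 1118, 1709, 1760, 1791, 1935, 2233, 2346, 2362, 2439, 2474, 2526, 2622, 2766, 2814, 2815, 3129.
n = 21.
r = 1 + (97/100)·(21 − 1) = 1 + 19.4 = 20.4.
Rank 20 is 2815 and rank 21 is 3129.
Interpolate: 2815 + 0.4·(3129 − 2815) = 2815 + 0.4·314 = 2940.6.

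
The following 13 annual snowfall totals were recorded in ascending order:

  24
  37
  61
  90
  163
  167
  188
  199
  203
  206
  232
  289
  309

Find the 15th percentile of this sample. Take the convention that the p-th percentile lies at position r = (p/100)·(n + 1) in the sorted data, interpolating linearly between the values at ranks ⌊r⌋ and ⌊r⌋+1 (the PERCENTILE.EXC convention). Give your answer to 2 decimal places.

39.40

n = 13.
r = (15/100)·(13 + 1) = 2.1.
Rank 2 is 37 and rank 3 is 61.
Interpolate: 37 + 0.1·(61 − 37) = 37 + 0.1·24 = 39.4.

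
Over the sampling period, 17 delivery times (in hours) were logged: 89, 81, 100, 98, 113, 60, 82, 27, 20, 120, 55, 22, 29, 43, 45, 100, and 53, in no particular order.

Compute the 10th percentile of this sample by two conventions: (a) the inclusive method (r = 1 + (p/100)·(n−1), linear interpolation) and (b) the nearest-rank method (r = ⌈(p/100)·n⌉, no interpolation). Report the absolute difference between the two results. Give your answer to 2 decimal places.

3.00

Sorted: 20, 22, 27, 29, 43, 45, 53, 55, 60, 81, 82, 89, 98, 100, 100, 113, 120.
n = 17.
(a) r = 2.6; between ranks 2 (22) and 3 (27): 25.
(b) the nearest-rank method: rank 2 → 22.
|25 − 22| = 3.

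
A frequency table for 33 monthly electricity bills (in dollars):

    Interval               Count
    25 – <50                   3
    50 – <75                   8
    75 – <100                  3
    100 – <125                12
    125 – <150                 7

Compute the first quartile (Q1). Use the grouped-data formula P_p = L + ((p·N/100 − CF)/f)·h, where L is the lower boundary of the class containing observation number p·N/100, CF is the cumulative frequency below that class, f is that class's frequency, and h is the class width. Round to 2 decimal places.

N = 33; target position k = 25/100 · 33 = 8.25.
Cumulative frequencies: 3, 11, 14, 26, 33.
Observation 8.25 falls in the class 50 – <75.
L = 50, CF = 3, f = 8, h = 25.
P25 = 50 + ((8.25 − 3)/8)·25 = 50 + 16.4062 = 66.4062.

66.41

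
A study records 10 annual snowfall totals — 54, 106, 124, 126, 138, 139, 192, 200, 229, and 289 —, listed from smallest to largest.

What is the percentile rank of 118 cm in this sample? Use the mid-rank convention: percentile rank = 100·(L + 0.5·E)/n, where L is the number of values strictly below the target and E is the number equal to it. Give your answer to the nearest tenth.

20.0

Count below 118: L = 2; count equal: E = 0; n = 10.
Percentile rank = 100·(2 + 0.5·0)/10 = 100·2/10 = 20.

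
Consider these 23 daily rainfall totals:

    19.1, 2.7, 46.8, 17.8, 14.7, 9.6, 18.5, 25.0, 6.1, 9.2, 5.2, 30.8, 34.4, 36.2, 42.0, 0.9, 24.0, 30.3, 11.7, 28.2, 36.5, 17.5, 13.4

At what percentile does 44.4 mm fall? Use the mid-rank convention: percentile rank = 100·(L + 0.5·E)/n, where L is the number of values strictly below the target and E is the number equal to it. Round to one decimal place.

Sorted: 0.9, 2.7, 5.2, 6.1, 9.2, 9.6, 11.7, 13.4, 14.7, 17.5, 17.8, 18.5, 19.1, 24.0, 25.0, 28.2, 30.3, 30.8, 34.4, 36.2, 36.5, 42.0, 46.8.
Count below 44.4: L = 22; count equal: E = 0; n = 23.
Percentile rank = 100·(22 + 0.5·0)/23 = 100·22/23 = 95.65.

95.7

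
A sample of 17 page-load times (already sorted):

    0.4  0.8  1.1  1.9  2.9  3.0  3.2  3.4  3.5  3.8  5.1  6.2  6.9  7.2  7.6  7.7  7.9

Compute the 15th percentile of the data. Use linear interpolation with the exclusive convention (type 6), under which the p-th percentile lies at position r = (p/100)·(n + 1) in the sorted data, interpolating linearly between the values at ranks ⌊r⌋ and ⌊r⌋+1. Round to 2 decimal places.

n = 17.
r = (15/100)·(17 + 1) = 2.7.
Rank 2 is 0.8 and rank 3 is 1.1.
Interpolate: 0.8 + 0.7·(1.1 − 0.8) = 0.8 + 0.7·0.3 = 1.01.

1.01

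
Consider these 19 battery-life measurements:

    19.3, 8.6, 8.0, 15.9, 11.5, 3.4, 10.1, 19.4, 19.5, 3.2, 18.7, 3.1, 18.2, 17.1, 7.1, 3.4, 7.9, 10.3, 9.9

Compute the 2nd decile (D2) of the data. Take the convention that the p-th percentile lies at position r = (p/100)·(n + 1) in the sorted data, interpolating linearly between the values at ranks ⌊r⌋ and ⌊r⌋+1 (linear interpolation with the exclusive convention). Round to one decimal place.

3.4

Sorted: 3.1, 3.2, 3.4, 3.4, 7.1, 7.9, 8.0, 8.6, 9.9, 10.1, 10.3, 11.5, 15.9, 17.1, 18.2, 18.7, 19.3, 19.4, 19.5.
n = 19.
r = (20/100)·(19 + 1) = 4.
r is an integer, so P20 is the value at rank 4: 3.4.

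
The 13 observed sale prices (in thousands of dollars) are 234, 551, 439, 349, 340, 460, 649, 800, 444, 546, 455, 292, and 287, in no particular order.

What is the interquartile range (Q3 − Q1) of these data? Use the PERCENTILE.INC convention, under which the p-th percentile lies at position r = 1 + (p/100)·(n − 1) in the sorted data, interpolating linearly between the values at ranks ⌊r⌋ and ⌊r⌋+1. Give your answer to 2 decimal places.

Sorted: 234, 287, 292, 340, 349, 439, 444, 455, 460, 546, 551, 649, 800.
n = 13.
P25: r = 4 (integer) → 340.
P75: r = 10 (integer) → 546.
Difference: 546 − 340 = 206.

206.00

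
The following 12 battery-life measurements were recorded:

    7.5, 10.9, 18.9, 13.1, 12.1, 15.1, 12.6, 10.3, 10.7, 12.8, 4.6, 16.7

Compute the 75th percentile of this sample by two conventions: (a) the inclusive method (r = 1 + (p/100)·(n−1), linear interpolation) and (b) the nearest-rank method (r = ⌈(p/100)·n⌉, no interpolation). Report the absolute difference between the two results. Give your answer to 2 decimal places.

0.50

Sorted: 4.6, 7.5, 10.3, 10.7, 10.9, 12.1, 12.6, 12.8, 13.1, 15.1, 16.7, 18.9.
n = 12.
(a) r = 9.25; between ranks 9 (13.1) and 10 (15.1): 13.6.
(b) the nearest-rank method: rank 9 → 13.1.
|13.6 − 13.1| = 0.5.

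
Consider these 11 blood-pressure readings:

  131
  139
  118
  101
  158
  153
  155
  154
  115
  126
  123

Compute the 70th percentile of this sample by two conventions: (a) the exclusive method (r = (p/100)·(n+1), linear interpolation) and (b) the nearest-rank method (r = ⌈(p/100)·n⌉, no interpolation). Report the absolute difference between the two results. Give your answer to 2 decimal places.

0.40

Sorted: 101, 115, 118, 123, 126, 131, 139, 153, 154, 155, 158.
n = 11.
(a) r = 8.4; between ranks 8 (153) and 9 (154): 153.4.
(b) the nearest-rank method: rank 8 → 153.
|153.4 − 153| = 0.4.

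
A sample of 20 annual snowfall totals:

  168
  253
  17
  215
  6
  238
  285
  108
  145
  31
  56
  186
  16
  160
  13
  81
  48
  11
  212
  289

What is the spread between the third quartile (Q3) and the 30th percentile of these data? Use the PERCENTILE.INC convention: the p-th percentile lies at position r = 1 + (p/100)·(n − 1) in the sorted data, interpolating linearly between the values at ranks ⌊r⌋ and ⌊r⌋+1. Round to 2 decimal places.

169.85

Sorted: 6, 11, 13, 16, 17, 31, 48, 56, 81, 108, 145, 160, 168, 186, 212, 215, 238, 253, 285, 289.
n = 20.
P30: r = 6.7; ranks 6–7 are 31, 48; interpolating gives 42.9.
P75: r = 15.25; ranks 15–16 are 212, 215; interpolating gives 212.75.
Difference: 212.75 − 42.9 = 169.85.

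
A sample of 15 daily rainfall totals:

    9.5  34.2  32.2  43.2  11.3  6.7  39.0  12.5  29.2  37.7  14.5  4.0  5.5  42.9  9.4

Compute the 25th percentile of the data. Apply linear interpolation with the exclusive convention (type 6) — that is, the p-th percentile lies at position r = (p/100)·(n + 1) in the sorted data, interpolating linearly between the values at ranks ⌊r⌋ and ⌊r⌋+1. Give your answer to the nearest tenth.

Sorted: 4.0, 5.5, 6.7, 9.4, 9.5, 11.3, 12.5, 14.5, 29.2, 32.2, 34.2, 37.7, 39.0, 42.9, 43.2.
n = 15.
r = (25/100)·(15 + 1) = 4.
r is an integer, so P25 is the value at rank 4: 9.4.

9.4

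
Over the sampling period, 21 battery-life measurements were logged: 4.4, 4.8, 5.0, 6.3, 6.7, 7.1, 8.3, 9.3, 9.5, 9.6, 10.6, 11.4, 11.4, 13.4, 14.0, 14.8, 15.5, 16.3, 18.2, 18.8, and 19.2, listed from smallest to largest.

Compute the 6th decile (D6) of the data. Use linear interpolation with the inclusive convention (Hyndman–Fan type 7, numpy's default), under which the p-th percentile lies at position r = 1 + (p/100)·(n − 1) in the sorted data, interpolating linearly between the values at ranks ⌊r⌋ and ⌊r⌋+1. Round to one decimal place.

n = 21.
r = 1 + (60/100)·(21 − 1) = 1 + 12 = 13.
r is an integer, so P60 is the value at rank 13: 11.4.

11.4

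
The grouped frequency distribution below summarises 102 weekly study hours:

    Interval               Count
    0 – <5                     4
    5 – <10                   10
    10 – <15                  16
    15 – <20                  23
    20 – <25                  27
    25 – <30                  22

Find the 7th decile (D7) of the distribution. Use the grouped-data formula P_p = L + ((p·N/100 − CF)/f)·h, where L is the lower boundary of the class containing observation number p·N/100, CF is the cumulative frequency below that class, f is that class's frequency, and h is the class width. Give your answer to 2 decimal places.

N = 102; target position k = 70/100 · 102 = 71.4.
Cumulative frequencies: 4, 14, 30, 53, 80, 102.
Observation 71.4 falls in the class 20 – <25.
L = 20, CF = 53, f = 27, h = 5.
P70 = 20 + ((71.4 − 53)/27)·5 = 20 + 3.40741 = 23.4074.

23.41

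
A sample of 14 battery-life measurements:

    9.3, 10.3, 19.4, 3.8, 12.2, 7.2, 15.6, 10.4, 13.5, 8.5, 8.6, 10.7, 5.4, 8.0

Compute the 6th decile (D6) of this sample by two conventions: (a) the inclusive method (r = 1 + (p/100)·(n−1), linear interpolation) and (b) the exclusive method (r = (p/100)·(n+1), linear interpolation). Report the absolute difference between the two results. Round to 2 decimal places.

0.02

Sorted: 3.8, 5.4, 7.2, 8.0, 8.5, 8.6, 9.3, 10.3, 10.4, 10.7, 12.2, 13.5, 15.6, 19.4.
n = 14.
(a) r = 8.8; between ranks 8 (10.3) and 9 (10.4): 10.38.
(b) r = 9 → value at rank 9 = 10.4.
|10.38 − 10.4| = 0.02.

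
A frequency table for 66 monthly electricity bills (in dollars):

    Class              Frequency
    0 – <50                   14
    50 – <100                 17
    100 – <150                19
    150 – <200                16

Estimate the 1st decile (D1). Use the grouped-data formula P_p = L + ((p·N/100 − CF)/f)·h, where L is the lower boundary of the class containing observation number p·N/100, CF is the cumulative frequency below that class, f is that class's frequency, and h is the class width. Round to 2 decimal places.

23.57

N = 66; target position k = 10/100 · 66 = 6.6.
Cumulative frequencies: 14, 31, 50, 66.
Observation 6.6 falls in the class 0 – <50.
L = 0, CF = 0, f = 14, h = 50.
P10 = 0 + ((6.6 − 0)/14)·50 = 0 + 23.5714 = 23.5714.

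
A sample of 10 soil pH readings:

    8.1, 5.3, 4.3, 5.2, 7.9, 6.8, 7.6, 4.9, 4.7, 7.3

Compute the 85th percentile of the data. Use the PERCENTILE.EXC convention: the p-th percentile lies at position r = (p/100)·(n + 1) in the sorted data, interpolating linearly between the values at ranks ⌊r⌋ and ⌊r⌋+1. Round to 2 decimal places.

7.97

Sorted: 4.3, 4.7, 4.9, 5.2, 5.3, 6.8, 7.3, 7.6, 7.9, 8.1.
n = 10.
r = (85/100)·(10 + 1) = 9.35.
Rank 9 is 7.9 and rank 10 is 8.1.
Interpolate: 7.9 + 0.35·(8.1 − 7.9) = 7.9 + 0.35·0.2 = 7.97.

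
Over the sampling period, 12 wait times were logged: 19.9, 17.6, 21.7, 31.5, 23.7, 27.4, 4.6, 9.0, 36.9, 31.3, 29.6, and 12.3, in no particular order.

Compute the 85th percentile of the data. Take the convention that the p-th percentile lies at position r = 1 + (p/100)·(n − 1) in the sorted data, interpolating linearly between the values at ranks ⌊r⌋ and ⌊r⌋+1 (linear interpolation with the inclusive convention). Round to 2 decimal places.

Sorted: 4.6, 9.0, 12.3, 17.6, 19.9, 21.7, 23.7, 27.4, 29.6, 31.3, 31.5, 36.9.
n = 12.
r = 1 + (85/100)·(12 − 1) = 1 + 9.35 = 10.35.
Rank 10 is 31.3 and rank 11 is 31.5.
Interpolate: 31.3 + 0.35·(31.5 − 31.3) = 31.3 + 0.35·0.2 = 31.37.

31.37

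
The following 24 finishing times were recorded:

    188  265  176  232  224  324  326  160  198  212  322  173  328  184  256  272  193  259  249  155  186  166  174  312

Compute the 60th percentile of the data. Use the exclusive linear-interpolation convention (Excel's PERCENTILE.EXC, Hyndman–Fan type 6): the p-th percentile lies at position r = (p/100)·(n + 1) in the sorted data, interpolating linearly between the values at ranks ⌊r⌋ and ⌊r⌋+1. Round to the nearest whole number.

Sorted: 155, 160, 166, 173, 174, 176, 184, 186, 188, 193, 198, 212, 224, 232, 249, 256, 259, 265, 272, 312, 322, 324, 326, 328.
n = 24.
r = (60/100)·(24 + 1) = 15.
r is an integer, so P60 is the value at rank 15: 249.

249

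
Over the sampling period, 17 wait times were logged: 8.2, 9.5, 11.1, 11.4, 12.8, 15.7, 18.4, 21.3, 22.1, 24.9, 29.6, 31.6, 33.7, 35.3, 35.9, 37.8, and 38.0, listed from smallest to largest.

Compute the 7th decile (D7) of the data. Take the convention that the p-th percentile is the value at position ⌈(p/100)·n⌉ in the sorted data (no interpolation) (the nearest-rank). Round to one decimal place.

n = 17.
Position = ⌈70/100 · 17⌉ = ⌈11.9⌉ = 12.
The value at rank 12 is 31.6.

31.6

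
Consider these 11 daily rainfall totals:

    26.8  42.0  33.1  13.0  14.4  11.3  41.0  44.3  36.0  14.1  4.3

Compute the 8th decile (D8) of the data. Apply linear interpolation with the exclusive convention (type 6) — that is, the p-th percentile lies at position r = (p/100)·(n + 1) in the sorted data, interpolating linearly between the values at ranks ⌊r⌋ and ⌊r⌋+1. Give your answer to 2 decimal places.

Sorted: 4.3, 11.3, 13.0, 14.1, 14.4, 26.8, 33.1, 36.0, 41.0, 42.0, 44.3.
n = 11.
r = (80/100)·(11 + 1) = 9.6.
Rank 9 is 41.0 and rank 10 is 42.0.
Interpolate: 41.0 + 0.6·(42.0 − 41.0) = 41.0 + 0.6·1 = 41.6.

41.60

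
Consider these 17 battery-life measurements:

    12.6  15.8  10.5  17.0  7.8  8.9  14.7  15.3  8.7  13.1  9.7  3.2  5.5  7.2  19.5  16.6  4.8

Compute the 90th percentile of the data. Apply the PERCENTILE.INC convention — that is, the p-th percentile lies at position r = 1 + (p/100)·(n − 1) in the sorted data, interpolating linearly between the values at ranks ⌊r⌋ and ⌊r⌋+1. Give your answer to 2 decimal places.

Sorted: 3.2, 4.8, 5.5, 7.2, 7.8, 8.7, 8.9, 9.7, 10.5, 12.6, 13.1, 14.7, 15.3, 15.8, 16.6, 17.0, 19.5.
n = 17.
r = 1 + (90/100)·(17 − 1) = 1 + 14.4 = 15.4.
Rank 15 is 16.6 and rank 16 is 17.0.
Interpolate: 16.6 + 0.4·(17.0 − 16.6) = 16.6 + 0.4·0.4 = 16.76.

16.76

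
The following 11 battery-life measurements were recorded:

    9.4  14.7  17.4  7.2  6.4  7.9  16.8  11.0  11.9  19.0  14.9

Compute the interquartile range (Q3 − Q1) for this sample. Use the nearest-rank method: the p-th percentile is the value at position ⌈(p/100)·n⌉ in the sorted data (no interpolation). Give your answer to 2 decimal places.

Sorted: 6.4, 7.2, 7.9, 9.4, 11.0, 11.9, 14.7, 14.9, 16.8, 17.4, 19.0.
n = 11.
P25: rank ⌈25/100·11⌉ = 3 → 7.9.
P75: rank ⌈75/100·11⌉ = 9 → 16.8.
Difference: 16.8 − 7.9 = 8.9.

8.90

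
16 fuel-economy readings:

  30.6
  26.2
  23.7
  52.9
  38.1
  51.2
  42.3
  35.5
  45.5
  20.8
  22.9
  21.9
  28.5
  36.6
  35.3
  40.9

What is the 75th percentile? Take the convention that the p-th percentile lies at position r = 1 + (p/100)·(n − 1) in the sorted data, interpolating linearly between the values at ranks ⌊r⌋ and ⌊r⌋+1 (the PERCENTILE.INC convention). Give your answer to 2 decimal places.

Sorted: 20.8, 21.9, 22.9, 23.7, 26.2, 28.5, 30.6, 35.3, 35.5, 36.6, 38.1, 40.9, 42.3, 45.5, 51.2, 52.9.
n = 16.
r = 1 + (75/100)·(16 − 1) = 1 + 11.25 = 12.25.
Rank 12 is 40.9 and rank 13 is 42.3.
Interpolate: 40.9 + 0.25·(42.3 − 40.9) = 40.9 + 0.25·1.4 = 41.25.

41.25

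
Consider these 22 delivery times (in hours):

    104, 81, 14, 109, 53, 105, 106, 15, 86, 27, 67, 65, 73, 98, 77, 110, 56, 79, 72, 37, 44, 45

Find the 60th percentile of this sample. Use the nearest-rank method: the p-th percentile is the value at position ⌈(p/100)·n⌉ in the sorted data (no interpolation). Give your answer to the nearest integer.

Sorted: 14, 15, 27, 37, 44, 45, 53, 56, 65, 67, 72, 73, 77, 79, 81, 86, 98, 104, 105, 106, 109, 110.
n = 22.
Position = ⌈60/100 · 22⌉ = ⌈13.2⌉ = 14.
The value at rank 14 is 79.

79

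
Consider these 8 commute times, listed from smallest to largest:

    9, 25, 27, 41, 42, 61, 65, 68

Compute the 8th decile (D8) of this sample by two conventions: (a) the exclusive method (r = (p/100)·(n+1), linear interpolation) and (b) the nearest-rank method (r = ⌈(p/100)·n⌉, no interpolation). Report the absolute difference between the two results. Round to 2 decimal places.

0.60

n = 8.
(a) r = 7.2; between ranks 7 (65) and 8 (68): 65.6.
(b) the nearest-rank method: rank 7 → 65.
|65.6 − 65| = 0.6.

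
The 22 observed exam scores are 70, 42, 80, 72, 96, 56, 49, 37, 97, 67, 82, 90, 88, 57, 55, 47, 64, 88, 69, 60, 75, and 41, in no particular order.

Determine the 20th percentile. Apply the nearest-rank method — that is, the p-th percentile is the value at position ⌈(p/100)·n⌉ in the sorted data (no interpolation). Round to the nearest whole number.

49

Sorted: 37, 41, 42, 47, 49, 55, 56, 57, 60, 64, 67, 69, 70, 72, 75, 80, 82, 88, 88, 90, 96, 97.
n = 22.
Position = ⌈20/100 · 22⌉ = ⌈4.4⌉ = 5.
The value at rank 5 is 49.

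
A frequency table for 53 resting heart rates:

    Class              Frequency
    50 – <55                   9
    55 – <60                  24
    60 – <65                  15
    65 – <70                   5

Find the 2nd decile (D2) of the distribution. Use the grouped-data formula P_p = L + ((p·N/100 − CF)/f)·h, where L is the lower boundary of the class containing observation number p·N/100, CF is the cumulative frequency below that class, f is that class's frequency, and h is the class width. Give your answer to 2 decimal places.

N = 53; target position k = 20/100 · 53 = 10.6.
Cumulative frequencies: 9, 33, 48, 53.
Observation 10.6 falls in the class 55 – <60.
L = 55, CF = 9, f = 24, h = 5.
P20 = 55 + ((10.6 − 9)/24)·5 = 55 + 0.333333 = 55.3333.

55.33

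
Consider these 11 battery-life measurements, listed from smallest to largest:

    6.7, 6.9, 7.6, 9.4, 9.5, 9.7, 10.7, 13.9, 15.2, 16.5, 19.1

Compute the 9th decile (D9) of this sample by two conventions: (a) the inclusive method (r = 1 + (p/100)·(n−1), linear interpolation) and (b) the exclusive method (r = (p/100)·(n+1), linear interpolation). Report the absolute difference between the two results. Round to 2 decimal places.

2.08

n = 11.
(a) r = 10 → value at rank 10 = 16.5.
(b) r = 10.8; between ranks 10 (16.5) and 11 (19.1): 18.58.
|16.5 − 18.58| = 2.08.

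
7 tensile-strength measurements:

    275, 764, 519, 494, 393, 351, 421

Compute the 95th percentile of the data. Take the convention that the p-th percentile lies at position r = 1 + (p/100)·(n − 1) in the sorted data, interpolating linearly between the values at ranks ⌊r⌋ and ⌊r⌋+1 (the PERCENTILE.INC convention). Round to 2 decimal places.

Sorted: 275, 351, 393, 421, 494, 519, 764.
n = 7.
r = 1 + (95/100)·(7 − 1) = 1 + 5.7 = 6.7.
Rank 6 is 519 and rank 7 is 764.
Interpolate: 519 + 0.7·(764 − 519) = 519 + 0.7·245 = 690.5.

690.50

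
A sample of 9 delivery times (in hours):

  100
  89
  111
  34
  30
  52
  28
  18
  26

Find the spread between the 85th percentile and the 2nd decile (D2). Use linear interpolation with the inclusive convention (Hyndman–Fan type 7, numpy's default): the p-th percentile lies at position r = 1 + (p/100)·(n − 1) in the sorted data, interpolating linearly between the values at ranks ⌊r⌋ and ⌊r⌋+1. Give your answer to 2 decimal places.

70.60

Sorted: 18, 26, 28, 30, 34, 52, 89, 100, 111.
n = 9.
P20: r = 2.6; ranks 2–3 are 26, 28; interpolating gives 27.2.
P85: r = 7.8; ranks 7–8 are 89, 100; interpolating gives 97.8.
Difference: 97.8 − 27.2 = 70.6.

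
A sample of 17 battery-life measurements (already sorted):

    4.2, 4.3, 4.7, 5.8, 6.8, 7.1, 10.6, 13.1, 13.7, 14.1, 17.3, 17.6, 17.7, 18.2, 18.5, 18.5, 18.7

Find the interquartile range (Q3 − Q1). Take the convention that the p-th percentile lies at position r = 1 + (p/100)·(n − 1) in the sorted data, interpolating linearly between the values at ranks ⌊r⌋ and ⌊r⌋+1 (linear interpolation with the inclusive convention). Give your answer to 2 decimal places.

10.90

n = 17.
P25: r = 5 (integer) → 6.8.
P75: r = 13 (integer) → 17.7.
Difference: 17.7 − 6.8 = 10.9.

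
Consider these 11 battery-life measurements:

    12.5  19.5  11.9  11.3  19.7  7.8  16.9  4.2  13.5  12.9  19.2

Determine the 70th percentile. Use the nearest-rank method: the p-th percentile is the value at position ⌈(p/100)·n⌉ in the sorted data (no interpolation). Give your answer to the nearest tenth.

Sorted: 4.2, 7.8, 11.3, 11.9, 12.5, 12.9, 13.5, 16.9, 19.2, 19.5, 19.7.
n = 11.
Position = ⌈70/100 · 11⌉ = ⌈7.7⌉ = 8.
The value at rank 8 is 16.9.

16.9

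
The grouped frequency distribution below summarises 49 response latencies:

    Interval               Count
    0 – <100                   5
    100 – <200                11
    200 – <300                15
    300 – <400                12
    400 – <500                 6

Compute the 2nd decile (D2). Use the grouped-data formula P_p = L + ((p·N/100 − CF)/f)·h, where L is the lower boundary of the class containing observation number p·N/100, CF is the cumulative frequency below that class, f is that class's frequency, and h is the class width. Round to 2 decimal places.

143.64

N = 49; target position k = 20/100 · 49 = 9.8.
Cumulative frequencies: 5, 16, 31, 43, 49.
Observation 9.8 falls in the class 100 – <200.
L = 100, CF = 5, f = 11, h = 100.
P20 = 100 + ((9.8 − 5)/11)·100 = 100 + 43.6364 = 143.636.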